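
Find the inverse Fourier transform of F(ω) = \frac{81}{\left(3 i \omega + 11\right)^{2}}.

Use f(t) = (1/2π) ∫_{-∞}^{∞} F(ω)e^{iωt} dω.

f(t) = 9 t e^{- \frac{11 t}{3}} u\left(t\right)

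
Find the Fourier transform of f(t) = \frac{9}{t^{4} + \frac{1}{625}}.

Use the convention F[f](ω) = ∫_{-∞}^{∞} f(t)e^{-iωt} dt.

F(ω) = 1125 \pi e^{- \frac{\sqrt{2} \left|{\omega}\right|}{10}} \sin{\left(\frac{\sqrt{2} \left|{\omega}\right|}{10} + \frac{\pi}{4} \right)}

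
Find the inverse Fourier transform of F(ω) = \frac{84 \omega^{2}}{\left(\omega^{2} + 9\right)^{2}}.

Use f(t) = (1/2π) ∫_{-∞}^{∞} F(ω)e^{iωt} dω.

f(t) = 7 \left(1 - 3 \left|{t}\right|\right) e^{- 3 \left|{t}\right|}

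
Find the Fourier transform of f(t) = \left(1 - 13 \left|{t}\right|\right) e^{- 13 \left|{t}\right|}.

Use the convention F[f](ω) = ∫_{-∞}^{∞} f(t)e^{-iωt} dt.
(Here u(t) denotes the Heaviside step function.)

F(ω) = \frac{52 \omega^{2}}{\left(\omega^{2} + 169\right)^{2}}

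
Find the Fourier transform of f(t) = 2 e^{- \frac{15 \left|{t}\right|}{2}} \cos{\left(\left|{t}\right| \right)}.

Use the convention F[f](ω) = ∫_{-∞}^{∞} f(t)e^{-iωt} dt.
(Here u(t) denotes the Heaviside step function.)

F(ω) = \frac{120 \left(4 \omega^{2} + 229\right)}{16 \omega^{4} + 1768 \omega^{2} + 52441}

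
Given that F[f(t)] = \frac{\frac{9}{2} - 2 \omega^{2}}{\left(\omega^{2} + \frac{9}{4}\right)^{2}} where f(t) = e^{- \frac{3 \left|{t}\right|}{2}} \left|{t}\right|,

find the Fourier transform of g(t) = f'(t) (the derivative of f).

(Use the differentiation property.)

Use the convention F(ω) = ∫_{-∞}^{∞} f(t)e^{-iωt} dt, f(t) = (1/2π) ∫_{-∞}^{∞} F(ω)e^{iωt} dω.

F[g](ω) = - \frac{8 i \omega \left(4 \omega^{2} - 9\right)}{\left(4 \omega^{2} + 9\right)^{2}}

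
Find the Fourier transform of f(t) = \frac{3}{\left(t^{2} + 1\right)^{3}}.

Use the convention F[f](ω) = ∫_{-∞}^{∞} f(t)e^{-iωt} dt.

F(ω) = \frac{3 \pi \left(\omega^{2} + 3 \left|{\omega}\right| + 3\right) e^{- \left|{\omega}\right|}}{8}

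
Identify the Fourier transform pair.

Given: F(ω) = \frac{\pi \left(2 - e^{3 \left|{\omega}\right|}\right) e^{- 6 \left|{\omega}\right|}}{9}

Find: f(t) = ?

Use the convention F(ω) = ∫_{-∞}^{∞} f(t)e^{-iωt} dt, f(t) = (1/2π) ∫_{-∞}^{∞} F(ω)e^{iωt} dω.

f(t) = \frac{t^{2}}{\left(t^{2} + 9\right) \left(t^{2} + 36\right)}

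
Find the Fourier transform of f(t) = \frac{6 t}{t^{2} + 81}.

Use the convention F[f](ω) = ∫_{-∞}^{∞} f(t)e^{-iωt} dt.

F(ω) = - 6 i \pi e^{- 9 \left|{\omega}\right|} \operatorname{sign}{\left(\omega \right)}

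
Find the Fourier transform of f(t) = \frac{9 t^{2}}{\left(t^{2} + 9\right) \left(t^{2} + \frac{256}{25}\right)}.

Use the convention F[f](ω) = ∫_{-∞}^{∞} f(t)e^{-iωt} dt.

F(ω) = - \frac{675 \pi e^{- 3 \left|{\omega}\right|}}{31} + \frac{720 \pi e^{- \frac{16 \left|{\omega}\right|}{5}}}{31}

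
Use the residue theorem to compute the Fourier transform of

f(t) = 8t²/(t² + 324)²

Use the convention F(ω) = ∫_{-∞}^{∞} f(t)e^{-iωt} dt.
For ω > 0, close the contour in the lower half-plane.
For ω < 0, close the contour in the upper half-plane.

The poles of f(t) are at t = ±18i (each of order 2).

Let g(z) = f(z)e^{-iωz}; for large |z| the factor e^{-iωz} decays in the lower half-plane when ω > 0 and in the upper half-plane when ω < 0.

Case ω > 0 (lower half-plane, clockwise contour ⇒ F(ω) = -2πi·ΣRes):
  Res_{z = - 18 i} g(z) = \frac{i \left(1 - 18 \omega\right) e^{- 18 \omega}}{9} (pole of order 2)
  F(ω) = -2πi·ΣRes = \frac{2 \pi \left(1 - 18 \omega\right) e^{- 18 \omega}}{9}

Case ω < 0 (upper half-plane, counterclockwise contour ⇒ F(ω) = +2πi·ΣRes):
  Res_{z = 18 i} g(z) = \frac{i \left(- 18 \omega - 1\right) e^{18 \omega}}{9} (pole of order 2)
  F(ω) = 2πi·ΣRes = \frac{2 \pi \left(18 \omega + 1\right) e^{18 \omega}}{9}

Both cases combine into a single formula in |ω|:

F(ω) = \frac{2 \pi \left(1 - 18 \left|{\omega}\right|\right) e^{- 18 \left|{\omega}\right|}}{9}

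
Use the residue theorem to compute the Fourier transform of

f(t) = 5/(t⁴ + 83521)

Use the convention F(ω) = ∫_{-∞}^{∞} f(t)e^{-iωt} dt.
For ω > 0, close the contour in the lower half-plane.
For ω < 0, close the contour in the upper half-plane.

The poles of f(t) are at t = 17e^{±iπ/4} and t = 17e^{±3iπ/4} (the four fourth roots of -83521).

Let g(z) = f(z)e^{-iωz}; for large |z| the factor e^{-iωz} decays in the lower half-plane when ω > 0 and in the upper half-plane when ω < 0.

Case ω > 0 (lower half-plane, clockwise contour ⇒ F(ω) = -2πi·ΣRes):
  Res_{z = - \frac{17 \sqrt{2}}{2} - \frac{17 \sqrt{2} i}{2}} g(z) = \frac{5 \sqrt{2} i \left(1 - i\right) e^{\frac{17 \sqrt{2} \omega \left(-1 + i\right)}{2}}}{39304}
  Res_{z = \frac{17 \sqrt{2}}{2} - \frac{17 \sqrt{2} i}{2}} g(z) = \frac{5 \sqrt{2} i \left(1 + i\right) e^{- \frac{17 \sqrt{2} \omega \left(1 + i\right)}{2}}}{39304}
  F(ω) = -2πi·ΣRes = \frac{5 \sqrt{2} \pi \left(1 - i\right) \left(e^{17 \sqrt{2} i \omega} + i\right) e^{- \frac{17 \sqrt{2} \omega \left(1 + i\right)}{2}}}{19652} = \frac{5 \pi e^{- \frac{17 \sqrt{2} \omega}{2}} \sin{\left(\frac{17 \sqrt{2} \omega}{2} + \frac{\pi}{4} \right)}}{4913}

Case ω < 0 (upper half-plane, counterclockwise contour ⇒ F(ω) = +2πi·ΣRes):
  Res_{z = \frac{17 \sqrt{2}}{2} + \frac{17 \sqrt{2} i}{2}} g(z) = \frac{5 \sqrt{2} i \left(-1 + i\right) e^{\frac{17 \sqrt{2} \omega \left(1 - i\right)}{2}}}{39304}
  Res_{z = - \frac{17 \sqrt{2}}{2} + \frac{17 \sqrt{2} i}{2}} g(z) = \frac{5 \sqrt{2} \left(1 - i\right) e^{\frac{17 \sqrt{2} \omega \left(1 + i\right)}{2}}}{39304}
  F(ω) = 2πi·ΣRes = - \frac{5 \sqrt{2} i \pi \left(i \left(1 - i\right) e^{\frac{17 \sqrt{2} \omega \left(1 - i\right)}{2}} - \left(1 - i\right) e^{\frac{17 \sqrt{2} \omega \left(1 + i\right)}{2}}\right)}{19652} = \frac{5 \pi e^{\frac{17 \sqrt{2} \omega}{2}} \cos{\left(\frac{17 \sqrt{2} \omega}{2} + \frac{\pi}{4} \right)}}{4913}

Both cases combine into a single formula in |ω|:

F(ω) = \frac{5 \pi e^{- \frac{17 \sqrt{2} \left|{\omega}\right|}{2}} \sin{\left(\frac{17 \sqrt{2} \left|{\omega}\right|}{2} + \frac{\pi}{4} \right)}}{4913}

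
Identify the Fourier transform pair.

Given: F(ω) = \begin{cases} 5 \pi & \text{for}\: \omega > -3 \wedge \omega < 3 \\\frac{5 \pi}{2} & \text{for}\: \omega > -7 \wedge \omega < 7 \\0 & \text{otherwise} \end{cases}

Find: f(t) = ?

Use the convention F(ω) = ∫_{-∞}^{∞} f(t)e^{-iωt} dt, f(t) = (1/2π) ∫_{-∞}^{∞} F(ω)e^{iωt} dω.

f(t) = \frac{5 \sin{\left(5 t \right)} \cos{\left(2 t \right)}}{t}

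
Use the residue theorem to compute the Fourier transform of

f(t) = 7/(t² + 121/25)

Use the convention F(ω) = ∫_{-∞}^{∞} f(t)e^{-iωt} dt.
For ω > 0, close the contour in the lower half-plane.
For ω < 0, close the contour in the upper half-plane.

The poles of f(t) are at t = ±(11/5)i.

Let g(z) = f(z)e^{-iωz}; for large |z| the factor e^{-iωz} decays in the lower half-plane when ω > 0 and in the upper half-plane when ω < 0.

Case ω > 0 (lower half-plane, clockwise contour ⇒ F(ω) = -2πi·ΣRes):
  Res_{z = - \frac{11 i}{5}} g(z) = \frac{35 i e^{- \frac{11 \omega}{5}}}{22}
  F(ω) = -2πi·ΣRes = \frac{35 \pi e^{- \frac{11 \omega}{5}}}{11}

Case ω < 0 (upper half-plane, counterclockwise contour ⇒ F(ω) = +2πi·ΣRes):
  Res_{z = \frac{11 i}{5}} g(z) = - \frac{35 i e^{\frac{11 \omega}{5}}}{22}
  F(ω) = 2πi·ΣRes = \frac{35 \pi e^{\frac{11 \omega}{5}}}{11}

Both cases combine into a single formula in |ω|:

F(ω) = \frac{35 \pi e^{- \frac{11 \left|{\omega}\right|}{5}}}{11}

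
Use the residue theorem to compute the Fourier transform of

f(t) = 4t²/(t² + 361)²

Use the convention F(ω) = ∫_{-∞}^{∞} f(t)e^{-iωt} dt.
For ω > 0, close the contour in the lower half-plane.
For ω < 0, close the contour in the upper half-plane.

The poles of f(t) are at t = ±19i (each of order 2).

Let g(z) = f(z)e^{-iωz}; for large |z| the factor e^{-iωz} decays in the lower half-plane when ω > 0 and in the upper half-plane when ω < 0.

Case ω > 0 (lower half-plane, clockwise contour ⇒ F(ω) = -2πi·ΣRes):
  Res_{z = - 19 i} g(z) = i \left(\frac{1}{19} - \omega\right) e^{- 19 \omega} (pole of order 2)
  F(ω) = -2πi·ΣRes = \frac{2 \pi \left(1 - 19 \omega\right) e^{- 19 \omega}}{19}

Case ω < 0 (upper half-plane, counterclockwise contour ⇒ F(ω) = +2πi·ΣRes):
  Res_{z = 19 i} g(z) = i \left(- \omega - \frac{1}{19}\right) e^{19 \omega} (pole of order 2)
  F(ω) = 2πi·ΣRes = \frac{2 \pi \left(19 \omega + 1\right) e^{19 \omega}}{19}

Both cases combine into a single formula in |ω|:

F(ω) = \frac{2 \pi \left(1 - 19 \left|{\omega}\right|\right) e^{- 19 \left|{\omega}\right|}}{19}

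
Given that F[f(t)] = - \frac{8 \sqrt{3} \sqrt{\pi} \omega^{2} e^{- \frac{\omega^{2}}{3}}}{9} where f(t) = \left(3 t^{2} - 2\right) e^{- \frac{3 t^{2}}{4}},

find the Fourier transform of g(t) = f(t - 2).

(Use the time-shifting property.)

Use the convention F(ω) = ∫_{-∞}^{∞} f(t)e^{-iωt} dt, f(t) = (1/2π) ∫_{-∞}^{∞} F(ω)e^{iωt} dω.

F[g](ω) = - \frac{8 \sqrt{3} \sqrt{\pi} \omega^{2} e^{- \frac{\omega \left(\omega + 6 i\right)}{3}}}{9}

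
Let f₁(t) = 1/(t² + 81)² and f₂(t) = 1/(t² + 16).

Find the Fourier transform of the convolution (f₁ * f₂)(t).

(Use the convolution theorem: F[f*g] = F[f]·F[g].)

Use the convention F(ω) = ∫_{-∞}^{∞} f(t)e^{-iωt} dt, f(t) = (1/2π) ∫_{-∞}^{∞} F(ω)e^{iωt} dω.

F[f₁*f₂](ω) = \frac{\pi^{2} \left(9 \left|{\omega}\right| + 1\right) e^{- 13 \left|{\omega}\right|}}{5832}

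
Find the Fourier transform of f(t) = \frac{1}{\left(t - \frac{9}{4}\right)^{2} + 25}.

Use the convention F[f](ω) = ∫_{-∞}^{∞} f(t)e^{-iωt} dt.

F(ω) = \frac{\pi e^{- \frac{9 i \omega}{4} - 5 \left|{\omega}\right|}}{5}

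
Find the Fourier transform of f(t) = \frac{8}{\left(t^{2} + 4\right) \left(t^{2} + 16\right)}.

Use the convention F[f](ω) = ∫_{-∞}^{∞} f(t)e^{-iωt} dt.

F(ω) = \frac{\pi \left(2 e^{2 \left|{\omega}\right|} - 1\right) e^{- 4 \left|{\omega}\right|}}{6}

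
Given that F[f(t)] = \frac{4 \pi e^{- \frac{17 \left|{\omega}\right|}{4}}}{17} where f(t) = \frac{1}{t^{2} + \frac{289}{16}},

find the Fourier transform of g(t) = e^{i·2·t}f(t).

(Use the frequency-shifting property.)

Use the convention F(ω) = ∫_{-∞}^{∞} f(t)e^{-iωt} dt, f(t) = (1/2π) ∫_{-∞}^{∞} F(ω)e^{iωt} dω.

F[g](ω) = \frac{4 \pi e^{- \frac{17 \left|{\omega - 2}\right|}{4}}}{17}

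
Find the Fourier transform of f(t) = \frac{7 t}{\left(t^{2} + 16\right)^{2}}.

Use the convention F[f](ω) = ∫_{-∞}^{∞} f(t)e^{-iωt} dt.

F(ω) = - \frac{7 i \pi \omega e^{- 4 \left|{\omega}\right|}}{8}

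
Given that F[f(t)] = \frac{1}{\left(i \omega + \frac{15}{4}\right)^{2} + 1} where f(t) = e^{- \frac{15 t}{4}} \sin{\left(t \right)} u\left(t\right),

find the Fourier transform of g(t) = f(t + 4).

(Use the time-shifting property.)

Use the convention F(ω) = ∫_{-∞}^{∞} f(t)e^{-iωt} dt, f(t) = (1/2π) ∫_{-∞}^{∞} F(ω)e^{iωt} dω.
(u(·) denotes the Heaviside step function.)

F[g](ω) = \frac{16 e^{4 i \omega}}{\left(4 i \omega + 15\right)^{2} + 16}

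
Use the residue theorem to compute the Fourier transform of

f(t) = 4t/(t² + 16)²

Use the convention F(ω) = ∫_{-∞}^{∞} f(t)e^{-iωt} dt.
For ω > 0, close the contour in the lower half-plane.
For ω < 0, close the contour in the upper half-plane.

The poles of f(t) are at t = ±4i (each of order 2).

Let g(z) = f(z)e^{-iωz}; for large |z| the factor e^{-iωz} decays in the lower half-plane when ω > 0 and in the upper half-plane when ω < 0.

Case ω > 0 (lower half-plane, clockwise contour ⇒ F(ω) = -2πi·ΣRes):
  Res_{z = - 4 i} g(z) = \frac{\omega e^{- 4 \omega}}{4} (pole of order 2)
  F(ω) = -2πi·ΣRes = - \frac{i \pi \omega e^{- 4 \omega}}{2}

Case ω < 0 (upper half-plane, counterclockwise contour ⇒ F(ω) = +2πi·ΣRes):
  Res_{z = 4 i} g(z) = - \frac{\omega e^{4 \omega}}{4} (pole of order 2)
  F(ω) = 2πi·ΣRes = - \frac{i \pi \omega e^{4 \omega}}{2}

Both cases combine into a single formula in |ω|:

F(ω) = - \frac{i \pi \omega e^{- 4 \left|{\omega}\right|}}{2}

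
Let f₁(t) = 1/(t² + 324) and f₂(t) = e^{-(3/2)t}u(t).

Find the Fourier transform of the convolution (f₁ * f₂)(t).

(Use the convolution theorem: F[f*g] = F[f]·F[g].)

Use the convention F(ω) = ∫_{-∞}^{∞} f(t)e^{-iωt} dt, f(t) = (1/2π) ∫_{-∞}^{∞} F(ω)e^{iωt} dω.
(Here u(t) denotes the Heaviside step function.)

F[f₁*f₂](ω) = \frac{\pi e^{- 18 \left|{\omega}\right|}}{9 \left(2 i \omega + 3\right)}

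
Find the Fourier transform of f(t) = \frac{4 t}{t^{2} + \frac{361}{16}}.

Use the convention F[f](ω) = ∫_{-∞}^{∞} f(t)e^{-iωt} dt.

F(ω) = - 4 i \pi e^{- \frac{19 \left|{\omega}\right|}{4}} \operatorname{sign}{\left(\omega \right)}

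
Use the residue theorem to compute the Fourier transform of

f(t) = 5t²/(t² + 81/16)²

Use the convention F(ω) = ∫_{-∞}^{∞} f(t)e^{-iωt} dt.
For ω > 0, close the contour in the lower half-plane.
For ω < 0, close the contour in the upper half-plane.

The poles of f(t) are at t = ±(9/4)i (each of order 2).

Let g(z) = f(z)e^{-iωz}; for large |z| the factor e^{-iωz} decays in the lower half-plane when ω > 0 and in the upper half-plane when ω < 0.

Case ω > 0 (lower half-plane, clockwise contour ⇒ F(ω) = -2πi·ΣRes):
  Res_{z = - \frac{9 i}{4}} g(z) = \frac{5 i \left(4 - 9 \omega\right) e^{- \frac{9 \omega}{4}}}{36} (pole of order 2)
  F(ω) = -2πi·ΣRes = \frac{5 \pi \left(4 - 9 \omega\right) e^{- \frac{9 \omega}{4}}}{18}

Case ω < 0 (upper half-plane, counterclockwise contour ⇒ F(ω) = +2πi·ΣRes):
  Res_{z = \frac{9 i}{4}} g(z) = \frac{5 i \left(- 9 \omega - 4\right) e^{\frac{9 \omega}{4}}}{36} (pole of order 2)
  F(ω) = 2πi·ΣRes = \frac{5 \pi \left(9 \omega + 4\right) e^{\frac{9 \omega}{4}}}{18}

Both cases combine into a single formula in |ω|:

F(ω) = \frac{5 \pi \left(4 - 9 \left|{\omega}\right|\right) e^{- \frac{9 \left|{\omega}\right|}{4}}}{18}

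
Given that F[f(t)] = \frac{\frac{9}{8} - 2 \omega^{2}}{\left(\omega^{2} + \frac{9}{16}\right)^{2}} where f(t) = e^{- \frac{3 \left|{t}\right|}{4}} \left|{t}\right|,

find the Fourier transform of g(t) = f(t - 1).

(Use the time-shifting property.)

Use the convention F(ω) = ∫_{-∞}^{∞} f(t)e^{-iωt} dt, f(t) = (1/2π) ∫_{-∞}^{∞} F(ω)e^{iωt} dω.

F[g](ω) = \frac{32 \left(9 - 16 \omega^{2}\right) e^{- i \omega}}{\left(16 \omega^{2} + 9\right)^{2}}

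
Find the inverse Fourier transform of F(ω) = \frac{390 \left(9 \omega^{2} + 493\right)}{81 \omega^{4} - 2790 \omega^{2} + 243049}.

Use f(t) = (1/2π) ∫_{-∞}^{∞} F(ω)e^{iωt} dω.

f(t) = 5 e^{- \frac{13 \left|{t}\right|}{3}} \cos{\left(6 \left|{t}\right| \right)}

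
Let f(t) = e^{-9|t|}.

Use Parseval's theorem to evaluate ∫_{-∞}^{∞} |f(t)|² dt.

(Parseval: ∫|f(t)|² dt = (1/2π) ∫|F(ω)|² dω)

∫|f(t)|² dt = \frac{1}{9}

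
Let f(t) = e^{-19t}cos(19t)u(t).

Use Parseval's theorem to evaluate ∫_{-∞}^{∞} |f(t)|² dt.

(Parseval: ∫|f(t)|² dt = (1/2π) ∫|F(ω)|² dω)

∫|f(t)|² dt = \frac{3}{152}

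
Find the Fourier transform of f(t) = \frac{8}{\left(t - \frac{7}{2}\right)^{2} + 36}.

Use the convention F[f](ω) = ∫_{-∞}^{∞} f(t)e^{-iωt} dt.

F(ω) = \frac{4 \pi e^{- \frac{7 i \omega}{2} - 6 \left|{\omega}\right|}}{3}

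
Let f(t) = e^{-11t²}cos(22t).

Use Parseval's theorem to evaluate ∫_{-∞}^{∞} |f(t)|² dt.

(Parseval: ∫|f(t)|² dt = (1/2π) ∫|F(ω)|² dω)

∫|f(t)|² dt = \frac{\sqrt{22} \sqrt{\pi} \left(1 + e^{22}\right)}{44 e^{22}}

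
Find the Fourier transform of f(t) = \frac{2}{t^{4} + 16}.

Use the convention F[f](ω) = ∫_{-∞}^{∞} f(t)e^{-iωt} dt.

F(ω) = \frac{\pi e^{- \sqrt{2} \left|{\omega}\right|} \sin{\left(\sqrt{2} \left|{\omega}\right| + \frac{\pi}{4} \right)}}{4}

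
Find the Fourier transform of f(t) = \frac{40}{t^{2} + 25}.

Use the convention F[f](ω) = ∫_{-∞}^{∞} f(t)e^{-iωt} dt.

F(ω) = 8 \pi e^{- 5 \left|{\omega}\right|}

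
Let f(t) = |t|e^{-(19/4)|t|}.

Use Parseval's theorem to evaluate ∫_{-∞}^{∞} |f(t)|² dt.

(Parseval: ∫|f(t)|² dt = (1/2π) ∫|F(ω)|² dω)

∫|f(t)|² dt = \frac{32}{6859}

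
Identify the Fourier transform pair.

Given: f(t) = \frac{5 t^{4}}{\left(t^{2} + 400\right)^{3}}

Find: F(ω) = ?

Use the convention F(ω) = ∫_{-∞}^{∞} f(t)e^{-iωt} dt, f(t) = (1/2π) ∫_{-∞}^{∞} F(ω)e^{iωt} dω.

F(ω) = \frac{\pi \left(400 \omega^{2} - 100 \left|{\omega}\right| + 3\right) e^{- 20 \left|{\omega}\right|}}{32}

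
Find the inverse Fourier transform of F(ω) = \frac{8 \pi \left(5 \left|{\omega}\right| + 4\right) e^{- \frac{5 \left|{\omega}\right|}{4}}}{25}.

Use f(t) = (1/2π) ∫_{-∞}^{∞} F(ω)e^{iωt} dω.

f(t) = \frac{5}{\left(t^{2} + \frac{25}{16}\right)^{2}}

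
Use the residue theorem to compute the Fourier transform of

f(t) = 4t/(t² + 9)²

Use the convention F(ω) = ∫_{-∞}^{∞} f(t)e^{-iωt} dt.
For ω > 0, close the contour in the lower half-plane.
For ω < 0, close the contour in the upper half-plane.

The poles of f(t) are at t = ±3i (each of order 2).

Let g(z) = f(z)e^{-iωz}; for large |z| the factor e^{-iωz} decays in the lower half-plane when ω > 0 and in the upper half-plane when ω < 0.

Case ω > 0 (lower half-plane, clockwise contour ⇒ F(ω) = -2πi·ΣRes):
  Res_{z = - 3 i} g(z) = \frac{\omega e^{- 3 \omega}}{3} (pole of order 2)
  F(ω) = -2πi·ΣRes = - \frac{2 i \pi \omega e^{- 3 \omega}}{3}

Case ω < 0 (upper half-plane, counterclockwise contour ⇒ F(ω) = +2πi·ΣRes):
  Res_{z = 3 i} g(z) = - \frac{\omega e^{3 \omega}}{3} (pole of order 2)
  F(ω) = 2πi·ΣRes = - \frac{2 i \pi \omega e^{3 \omega}}{3}

Both cases combine into a single formula in |ω|:

F(ω) = - \frac{2 i \pi \omega e^{- 3 \left|{\omega}\right|}}{3}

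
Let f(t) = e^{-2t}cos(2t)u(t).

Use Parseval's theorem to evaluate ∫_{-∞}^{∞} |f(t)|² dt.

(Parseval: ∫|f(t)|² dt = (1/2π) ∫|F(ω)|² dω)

∫|f(t)|² dt = \frac{3}{16}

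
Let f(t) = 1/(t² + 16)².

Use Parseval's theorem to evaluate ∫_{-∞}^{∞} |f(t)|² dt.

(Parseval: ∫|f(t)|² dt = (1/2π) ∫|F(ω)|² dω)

∫|f(t)|² dt = \frac{5 \pi}{262144}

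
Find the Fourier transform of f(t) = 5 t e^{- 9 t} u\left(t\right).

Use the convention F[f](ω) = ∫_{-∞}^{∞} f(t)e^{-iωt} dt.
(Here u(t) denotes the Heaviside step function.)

F(ω) = \frac{5}{\left(i \omega + 9\right)^{2}}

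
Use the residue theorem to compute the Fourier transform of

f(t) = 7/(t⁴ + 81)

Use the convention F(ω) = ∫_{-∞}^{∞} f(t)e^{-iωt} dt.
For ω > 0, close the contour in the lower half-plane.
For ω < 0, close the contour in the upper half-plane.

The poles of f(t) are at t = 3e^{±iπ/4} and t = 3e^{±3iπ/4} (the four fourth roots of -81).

Let g(z) = f(z)e^{-iωz}; for large |z| the factor e^{-iωz} decays in the lower half-plane when ω > 0 and in the upper half-plane when ω < 0.

Case ω > 0 (lower half-plane, clockwise contour ⇒ F(ω) = -2πi·ΣRes):
  Res_{z = - \frac{3 \sqrt{2}}{2} - \frac{3 \sqrt{2} i}{2}} g(z) = \frac{7 \sqrt{2} i \left(1 - i\right) e^{\frac{3 \sqrt{2} \omega \left(-1 + i\right)}{2}}}{216}
  Res_{z = \frac{3 \sqrt{2}}{2} - \frac{3 \sqrt{2} i}{2}} g(z) = \frac{7 \sqrt{2} i \left(1 + i\right) e^{- \frac{3 \sqrt{2} \omega \left(1 + i\right)}{2}}}{216}
  F(ω) = -2πi·ΣRes = \frac{7 \sqrt{2} \pi \left(1 - i\right) \left(e^{3 \sqrt{2} i \omega} + i\right) e^{- \frac{3 \sqrt{2} \omega \left(1 + i\right)}{2}}}{108} = \frac{7 \pi e^{- \frac{3 \sqrt{2} \omega}{2}} \sin{\left(\frac{3 \sqrt{2} \omega}{2} + \frac{\pi}{4} \right)}}{27}

Case ω < 0 (upper half-plane, counterclockwise contour ⇒ F(ω) = +2πi·ΣRes):
  Res_{z = \frac{3 \sqrt{2}}{2} + \frac{3 \sqrt{2} i}{2}} g(z) = \frac{7 \sqrt{2} i \left(-1 + i\right) e^{\frac{3 \sqrt{2} \omega \left(1 - i\right)}{2}}}{216}
  Res_{z = - \frac{3 \sqrt{2}}{2} + \frac{3 \sqrt{2} i}{2}} g(z) = \frac{7 \sqrt{2} \left(1 - i\right) e^{\frac{3 \sqrt{2} \omega \left(1 + i\right)}{2}}}{216}
  F(ω) = 2πi·ΣRes = - \frac{7 \sqrt{2} i \pi \left(i \left(1 - i\right) e^{\frac{3 \sqrt{2} \omega \left(1 - i\right)}{2}} - \left(1 - i\right) e^{\frac{3 \sqrt{2} \omega \left(1 + i\right)}{2}}\right)}{108} = \frac{7 \pi e^{\frac{3 \sqrt{2} \omega}{2}} \cos{\left(\frac{3 \sqrt{2} \omega}{2} + \frac{\pi}{4} \right)}}{27}

Both cases combine into a single formula in |ω|:

F(ω) = \frac{7 \pi e^{- \frac{3 \sqrt{2} \left|{\omega}\right|}{2}} \sin{\left(\frac{3 \sqrt{2} \left|{\omega}\right|}{2} + \frac{\pi}{4} \right)}}{27}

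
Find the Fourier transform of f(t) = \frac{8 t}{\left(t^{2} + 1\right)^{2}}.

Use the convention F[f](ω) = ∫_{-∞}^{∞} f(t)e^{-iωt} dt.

F(ω) = - 4 i \pi \omega e^{- \left|{\omega}\right|}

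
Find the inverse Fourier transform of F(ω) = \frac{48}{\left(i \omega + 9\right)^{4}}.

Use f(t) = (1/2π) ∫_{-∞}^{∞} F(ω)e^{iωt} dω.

f(t) = 8 t^{3} e^{- 9 t} u\left(t\right)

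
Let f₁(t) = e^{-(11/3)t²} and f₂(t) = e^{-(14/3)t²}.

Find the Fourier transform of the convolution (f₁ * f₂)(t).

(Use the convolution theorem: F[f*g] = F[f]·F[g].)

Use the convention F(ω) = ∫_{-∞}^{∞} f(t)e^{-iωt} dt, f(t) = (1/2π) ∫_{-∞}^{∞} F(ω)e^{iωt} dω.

F[f₁*f₂](ω) = \frac{3 \sqrt{154} \pi e^{- \frac{75 \omega^{2}}{616}}}{154}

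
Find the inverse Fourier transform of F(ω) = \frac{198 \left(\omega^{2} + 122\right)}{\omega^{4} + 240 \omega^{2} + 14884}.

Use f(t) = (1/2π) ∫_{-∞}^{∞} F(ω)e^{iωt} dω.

f(t) = 9 e^{- 11 \left|{t}\right|} \cos{\left(\left|{t}\right| \right)}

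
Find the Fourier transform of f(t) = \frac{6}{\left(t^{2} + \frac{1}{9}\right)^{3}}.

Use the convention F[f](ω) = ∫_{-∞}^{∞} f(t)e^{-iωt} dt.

F(ω) = \frac{81 \pi \left(\omega^{2} + 9 \left|{\omega}\right| + 27\right) e^{- \frac{\left|{\omega}\right|}{3}}}{4}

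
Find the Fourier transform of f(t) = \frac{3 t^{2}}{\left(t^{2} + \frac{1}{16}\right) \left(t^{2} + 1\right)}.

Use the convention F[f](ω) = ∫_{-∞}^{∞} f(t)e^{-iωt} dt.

F(ω) = \frac{16 \pi e^{- \left|{\omega}\right|}}{5} - \frac{4 \pi e^{- \frac{\left|{\omega}\right|}{4}}}{5}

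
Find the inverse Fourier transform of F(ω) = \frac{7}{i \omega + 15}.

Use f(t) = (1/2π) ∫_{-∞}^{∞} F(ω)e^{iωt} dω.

f(t) = 7 e^{- 15 t} u\left(t\right)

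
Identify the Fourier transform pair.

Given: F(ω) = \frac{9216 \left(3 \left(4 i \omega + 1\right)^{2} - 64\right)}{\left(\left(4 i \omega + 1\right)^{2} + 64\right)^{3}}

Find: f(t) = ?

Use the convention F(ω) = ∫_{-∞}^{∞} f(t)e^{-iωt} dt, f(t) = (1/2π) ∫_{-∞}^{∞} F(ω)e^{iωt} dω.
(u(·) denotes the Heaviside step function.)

f(t) = 9 t^{2} e^{- \frac{t}{4}} \sin{\left(2 t \right)} u\left(t\right)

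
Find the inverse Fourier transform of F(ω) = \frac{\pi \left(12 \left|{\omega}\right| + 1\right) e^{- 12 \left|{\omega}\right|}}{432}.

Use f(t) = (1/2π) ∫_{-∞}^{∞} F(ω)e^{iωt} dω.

f(t) = \frac{8}{\left(t^{2} + 144\right)^{2}}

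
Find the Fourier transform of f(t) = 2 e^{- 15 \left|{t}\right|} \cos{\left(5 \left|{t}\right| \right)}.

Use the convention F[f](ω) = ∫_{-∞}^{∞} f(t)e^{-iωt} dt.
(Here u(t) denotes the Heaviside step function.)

F(ω) = \frac{60 \left(\omega^{2} + 250\right)}{\omega^{4} + 400 \omega^{2} + 62500}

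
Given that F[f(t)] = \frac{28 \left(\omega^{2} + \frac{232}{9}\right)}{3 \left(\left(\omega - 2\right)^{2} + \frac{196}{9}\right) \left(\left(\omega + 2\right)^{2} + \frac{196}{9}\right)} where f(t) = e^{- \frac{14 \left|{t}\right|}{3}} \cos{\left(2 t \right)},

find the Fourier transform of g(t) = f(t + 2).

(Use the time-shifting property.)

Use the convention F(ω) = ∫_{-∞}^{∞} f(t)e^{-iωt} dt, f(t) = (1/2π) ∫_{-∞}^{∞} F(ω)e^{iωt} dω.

F[g](ω) = \frac{\left(756 \omega^{2} + 19488\right) e^{2 i \omega}}{81 \omega^{4} + 2880 \omega^{2} + 53824}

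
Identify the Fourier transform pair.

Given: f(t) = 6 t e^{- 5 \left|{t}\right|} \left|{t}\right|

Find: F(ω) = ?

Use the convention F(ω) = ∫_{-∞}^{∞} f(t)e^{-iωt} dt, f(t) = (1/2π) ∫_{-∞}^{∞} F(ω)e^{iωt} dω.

F(ω) = \frac{24 i \omega \left(\omega^{2} - 75\right)}{\left(\omega^{2} + 25\right)^{3}}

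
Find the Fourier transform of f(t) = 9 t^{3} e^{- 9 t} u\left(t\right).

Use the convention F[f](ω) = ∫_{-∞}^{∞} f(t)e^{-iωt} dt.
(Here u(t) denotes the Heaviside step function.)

F(ω) = \frac{54}{\left(i \omega + 9\right)^{4}}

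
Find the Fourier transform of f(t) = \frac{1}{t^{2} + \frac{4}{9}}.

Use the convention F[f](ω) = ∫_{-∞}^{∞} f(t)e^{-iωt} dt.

F(ω) = \frac{3 \pi e^{- \frac{2 \left|{\omega}\right|}{3}}}{2}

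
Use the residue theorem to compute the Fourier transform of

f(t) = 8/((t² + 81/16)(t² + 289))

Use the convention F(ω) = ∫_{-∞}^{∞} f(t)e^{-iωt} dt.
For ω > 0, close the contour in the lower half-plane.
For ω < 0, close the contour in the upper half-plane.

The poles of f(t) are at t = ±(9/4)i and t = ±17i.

Let g(z) = f(z)e^{-iωz}; for large |z| the factor e^{-iωz} decays in the lower half-plane when ω > 0 and in the upper half-plane when ω < 0.

Case ω > 0 (lower half-plane, clockwise contour ⇒ F(ω) = -2πi·ΣRes):
  Res_{z = - \frac{9 i}{4}} g(z) = \frac{256 i e^{- \frac{9 \omega}{4}}}{40887}
  Res_{z = - 17 i} g(z) = - \frac{64 i e^{- 17 \omega}}{77231}
  F(ω) = -2πi·ΣRes = - \frac{128 \pi e^{- 17 \omega}}{77231} + \frac{512 \pi e^{- \frac{9 \omega}{4}}}{40887}

Case ω < 0 (upper half-plane, counterclockwise contour ⇒ F(ω) = +2πi·ΣRes):
  Res_{z = \frac{9 i}{4}} g(z) = - \frac{256 i e^{\frac{9 \omega}{4}}}{40887}
  Res_{z = 17 i} g(z) = \frac{64 i e^{17 \omega}}{77231}
  F(ω) = 2πi·ΣRes = \frac{128 \pi \left(68 e^{\frac{9 \omega}{4}} - 9 e^{17 \omega}\right)}{695079}

Both cases combine into a single formula in |ω|:

F(ω) = - \frac{128 \pi e^{- 17 \left|{\omega}\right|}}{77231} + \frac{512 \pi e^{- \frac{9 \left|{\omega}\right|}{4}}}{40887}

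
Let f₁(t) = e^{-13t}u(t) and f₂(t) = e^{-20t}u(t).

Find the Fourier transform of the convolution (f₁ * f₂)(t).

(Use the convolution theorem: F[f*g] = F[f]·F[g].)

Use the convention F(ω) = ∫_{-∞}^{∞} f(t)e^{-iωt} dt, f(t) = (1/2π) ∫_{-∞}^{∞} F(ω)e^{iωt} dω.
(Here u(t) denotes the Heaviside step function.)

F[f₁*f₂](ω) = \frac{1}{\left(i \omega + 13\right) \left(i \omega + 20\right)}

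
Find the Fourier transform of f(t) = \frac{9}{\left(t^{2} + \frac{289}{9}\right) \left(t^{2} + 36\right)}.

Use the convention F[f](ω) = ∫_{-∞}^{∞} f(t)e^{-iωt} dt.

F(ω) = - \frac{27 \pi e^{- 6 \left|{\omega}\right|}}{70} + \frac{243 \pi e^{- \frac{17 \left|{\omega}\right|}{3}}}{595}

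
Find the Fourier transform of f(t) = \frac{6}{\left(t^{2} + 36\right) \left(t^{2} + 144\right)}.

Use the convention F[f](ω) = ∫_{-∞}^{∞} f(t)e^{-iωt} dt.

F(ω) = \frac{\pi \left(2 e^{6 \left|{\omega}\right|} - 1\right) e^{- 12 \left|{\omega}\right|}}{216}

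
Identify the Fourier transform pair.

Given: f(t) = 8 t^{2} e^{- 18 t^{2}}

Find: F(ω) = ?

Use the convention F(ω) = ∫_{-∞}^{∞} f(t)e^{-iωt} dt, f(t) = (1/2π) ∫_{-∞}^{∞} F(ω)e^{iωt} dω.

F(ω) = \frac{\sqrt{2} \sqrt{\pi} \left(36 - \omega^{2}\right) e^{- \frac{\omega^{2}}{72}}}{972}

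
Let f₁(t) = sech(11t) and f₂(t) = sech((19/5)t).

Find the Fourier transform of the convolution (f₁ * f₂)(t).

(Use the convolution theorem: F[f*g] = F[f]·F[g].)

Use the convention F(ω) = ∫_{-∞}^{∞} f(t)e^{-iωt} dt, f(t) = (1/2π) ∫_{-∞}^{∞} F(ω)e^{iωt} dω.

F[f₁*f₂](ω) = \frac{5 \pi^{2}}{209 \cosh{\left(\frac{\pi \omega}{22} \right)} \cosh{\left(\frac{5 \pi \omega}{38} \right)}}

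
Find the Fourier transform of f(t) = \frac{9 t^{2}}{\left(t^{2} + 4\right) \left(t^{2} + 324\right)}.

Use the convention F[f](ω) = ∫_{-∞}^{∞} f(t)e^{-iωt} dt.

F(ω) = \frac{9 \pi \left(9 - e^{16 \left|{\omega}\right|}\right) e^{- 18 \left|{\omega}\right|}}{160}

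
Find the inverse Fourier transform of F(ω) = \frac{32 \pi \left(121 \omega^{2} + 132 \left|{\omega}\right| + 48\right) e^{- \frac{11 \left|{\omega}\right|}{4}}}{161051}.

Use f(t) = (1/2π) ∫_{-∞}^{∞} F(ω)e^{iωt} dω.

f(t) = \frac{4}{\left(t^{2} + \frac{121}{16}\right)^{3}}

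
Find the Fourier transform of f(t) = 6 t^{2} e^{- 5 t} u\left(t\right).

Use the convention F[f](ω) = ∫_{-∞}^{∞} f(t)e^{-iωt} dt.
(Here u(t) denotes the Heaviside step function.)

F(ω) = \frac{12}{\left(i \omega + 5\right)^{3}}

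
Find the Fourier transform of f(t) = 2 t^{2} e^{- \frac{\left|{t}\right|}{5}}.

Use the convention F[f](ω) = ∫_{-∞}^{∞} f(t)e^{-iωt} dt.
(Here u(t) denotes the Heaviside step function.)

F(ω) = \frac{1000 \left(1 - 75 \omega^{2}\right)}{\left(25 \omega^{2} + 1\right)^{3}}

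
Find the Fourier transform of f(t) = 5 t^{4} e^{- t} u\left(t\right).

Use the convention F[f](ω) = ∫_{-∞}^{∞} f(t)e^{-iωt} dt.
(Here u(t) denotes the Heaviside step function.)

F(ω) = \frac{120}{\left(i \omega + 1\right)^{5}}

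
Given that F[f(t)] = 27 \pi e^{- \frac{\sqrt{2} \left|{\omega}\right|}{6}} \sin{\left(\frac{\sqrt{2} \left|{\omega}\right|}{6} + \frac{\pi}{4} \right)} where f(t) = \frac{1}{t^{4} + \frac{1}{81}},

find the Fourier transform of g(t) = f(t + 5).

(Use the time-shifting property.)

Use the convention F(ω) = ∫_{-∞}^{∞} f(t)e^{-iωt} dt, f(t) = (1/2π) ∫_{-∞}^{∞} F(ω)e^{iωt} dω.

F[g](ω) = 27 \pi e^{5 i \omega - \frac{\sqrt{2} \left|{\omega}\right|}{6}} \sin{\left(\frac{\sqrt{2} \left|{\omega}\right|}{6} + \frac{\pi}{4} \right)}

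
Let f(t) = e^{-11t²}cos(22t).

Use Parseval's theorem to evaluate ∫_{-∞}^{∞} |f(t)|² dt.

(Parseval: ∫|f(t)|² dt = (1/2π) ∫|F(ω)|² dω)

∫|f(t)|² dt = \frac{\sqrt{22} \sqrt{\pi} \left(1 + e^{22}\right)}{44 e^{22}}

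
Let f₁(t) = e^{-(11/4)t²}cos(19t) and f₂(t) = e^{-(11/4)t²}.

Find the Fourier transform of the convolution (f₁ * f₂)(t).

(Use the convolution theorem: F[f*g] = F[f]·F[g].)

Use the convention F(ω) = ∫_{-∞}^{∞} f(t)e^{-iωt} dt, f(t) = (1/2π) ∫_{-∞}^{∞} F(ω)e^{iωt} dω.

F[f₁*f₂](ω) = \frac{2 \pi \left(e^{\frac{76 \omega}{11}} + 1\right) e^{- \frac{2 \omega^{2}}{11} - \frac{38 \omega}{11} - \frac{361}{11}}}{11}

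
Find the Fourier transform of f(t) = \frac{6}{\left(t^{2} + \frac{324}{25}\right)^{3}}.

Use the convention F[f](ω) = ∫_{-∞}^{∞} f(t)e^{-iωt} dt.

F(ω) = \frac{125 \pi \left(108 \omega^{2} + 90 \left|{\omega}\right| + 25\right) e^{- \frac{18 \left|{\omega}\right|}{5}}}{839808}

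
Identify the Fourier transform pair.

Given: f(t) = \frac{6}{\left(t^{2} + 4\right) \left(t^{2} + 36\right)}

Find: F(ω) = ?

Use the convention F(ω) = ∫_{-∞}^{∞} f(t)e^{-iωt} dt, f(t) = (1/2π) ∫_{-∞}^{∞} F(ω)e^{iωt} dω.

F(ω) = \frac{\pi \left(3 e^{4 \left|{\omega}\right|} - 1\right) e^{- 6 \left|{\omega}\right|}}{32}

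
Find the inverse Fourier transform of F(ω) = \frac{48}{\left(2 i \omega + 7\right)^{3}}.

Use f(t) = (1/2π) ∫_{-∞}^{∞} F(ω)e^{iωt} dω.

f(t) = 3 t^{2} e^{- \frac{7 t}{2}} u\left(t\right)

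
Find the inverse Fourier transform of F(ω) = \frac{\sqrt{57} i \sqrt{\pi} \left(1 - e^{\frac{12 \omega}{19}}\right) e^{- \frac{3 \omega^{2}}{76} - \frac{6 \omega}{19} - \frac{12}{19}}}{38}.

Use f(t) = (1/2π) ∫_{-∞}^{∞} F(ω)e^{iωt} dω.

f(t) = e^{- \frac{19 t^{2}}{3}} \sin{\left(4 t \right)}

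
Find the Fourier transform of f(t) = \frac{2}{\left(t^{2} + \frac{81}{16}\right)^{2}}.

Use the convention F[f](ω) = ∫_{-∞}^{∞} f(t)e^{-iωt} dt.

F(ω) = \frac{16 \pi \left(9 \left|{\omega}\right| + 4\right) e^{- \frac{9 \left|{\omega}\right|}{4}}}{729}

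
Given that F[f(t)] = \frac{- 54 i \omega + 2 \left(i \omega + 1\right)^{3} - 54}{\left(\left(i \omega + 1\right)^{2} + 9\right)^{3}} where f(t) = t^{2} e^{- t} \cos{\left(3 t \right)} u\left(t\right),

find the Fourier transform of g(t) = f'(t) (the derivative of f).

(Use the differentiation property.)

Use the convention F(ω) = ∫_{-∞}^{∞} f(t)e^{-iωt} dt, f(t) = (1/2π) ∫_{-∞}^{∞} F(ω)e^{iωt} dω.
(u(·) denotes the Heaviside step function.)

F[g](ω) = - \frac{2 i \omega \left(27 i \omega - \left(i \omega + 1\right)^{3} + 27\right)}{\left(\left(i \omega + 1\right)^{2} + 9\right)^{3}}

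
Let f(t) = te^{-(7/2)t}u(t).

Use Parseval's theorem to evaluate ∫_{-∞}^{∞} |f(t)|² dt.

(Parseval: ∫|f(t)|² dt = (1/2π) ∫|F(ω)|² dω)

∫|f(t)|² dt = \frac{2}{343}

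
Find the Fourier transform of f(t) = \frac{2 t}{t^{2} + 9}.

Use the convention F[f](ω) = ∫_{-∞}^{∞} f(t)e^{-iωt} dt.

F(ω) = - 2 i \pi e^{- 3 \left|{\omega}\right|} \operatorname{sign}{\left(\omega \right)}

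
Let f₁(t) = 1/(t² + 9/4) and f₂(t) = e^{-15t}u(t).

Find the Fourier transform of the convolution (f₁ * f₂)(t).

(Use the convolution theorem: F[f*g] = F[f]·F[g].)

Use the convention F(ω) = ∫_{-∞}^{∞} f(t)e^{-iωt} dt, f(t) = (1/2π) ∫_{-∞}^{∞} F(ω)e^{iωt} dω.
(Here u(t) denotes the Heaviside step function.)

F[f₁*f₂](ω) = \frac{2 \pi e^{- \frac{3 \left|{\omega}\right|}{2}}}{3 \left(i \omega + 15\right)}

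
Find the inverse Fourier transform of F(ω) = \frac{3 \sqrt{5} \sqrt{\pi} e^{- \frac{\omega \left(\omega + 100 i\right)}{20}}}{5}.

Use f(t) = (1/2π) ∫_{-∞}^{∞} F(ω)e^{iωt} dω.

f(t) = 3 e^{- 5 \left(t - 5\right)^{2}}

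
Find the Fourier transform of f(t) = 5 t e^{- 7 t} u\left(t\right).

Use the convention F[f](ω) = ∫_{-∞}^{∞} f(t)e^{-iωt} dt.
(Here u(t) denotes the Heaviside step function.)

F(ω) = \frac{5}{\left(i \omega + 7\right)^{2}}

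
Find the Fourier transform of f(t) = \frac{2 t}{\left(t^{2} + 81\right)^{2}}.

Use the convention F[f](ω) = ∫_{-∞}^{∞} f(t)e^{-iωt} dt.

F(ω) = - \frac{i \pi \omega e^{- 9 \left|{\omega}\right|}}{9}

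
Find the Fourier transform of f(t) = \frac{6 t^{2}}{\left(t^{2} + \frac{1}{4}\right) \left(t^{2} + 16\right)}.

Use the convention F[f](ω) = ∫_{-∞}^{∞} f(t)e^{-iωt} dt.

F(ω) = \frac{32 \pi e^{- 4 \left|{\omega}\right|}}{21} - \frac{4 \pi e^{- \frac{\left|{\omega}\right|}{2}}}{21}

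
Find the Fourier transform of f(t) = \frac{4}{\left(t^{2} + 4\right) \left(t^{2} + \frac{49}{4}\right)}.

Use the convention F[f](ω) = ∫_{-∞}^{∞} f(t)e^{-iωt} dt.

F(ω) = \frac{8 \pi e^{- 2 \left|{\omega}\right|}}{33} - \frac{32 \pi e^{- \frac{7 \left|{\omega}\right|}{2}}}{231}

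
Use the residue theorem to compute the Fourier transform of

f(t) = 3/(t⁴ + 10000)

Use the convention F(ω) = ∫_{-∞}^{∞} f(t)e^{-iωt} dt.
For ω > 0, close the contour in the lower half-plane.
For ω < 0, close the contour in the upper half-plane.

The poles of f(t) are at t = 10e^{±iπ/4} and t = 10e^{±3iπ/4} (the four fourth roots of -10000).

Let g(z) = f(z)e^{-iωz}; for large |z| the factor e^{-iωz} decays in the lower half-plane when ω > 0 and in the upper half-plane when ω < 0.

Case ω > 0 (lower half-plane, clockwise contour ⇒ F(ω) = -2πi·ΣRes):
  Res_{z = - 5 \sqrt{2} - 5 \sqrt{2} i} g(z) = \frac{3 \sqrt{2} i \left(1 - i\right) e^{5 \sqrt{2} \omega \left(-1 + i\right)}}{8000}
  Res_{z = 5 \sqrt{2} - 5 \sqrt{2} i} g(z) = \frac{3 \sqrt{2} i \left(1 + i\right) e^{- 5 \sqrt{2} \omega \left(1 + i\right)}}{8000}
  F(ω) = -2πi·ΣRes = \frac{3 \sqrt{2} \pi \left(1 - i\right) \left(e^{10 \sqrt{2} i \omega} + i\right) e^{- 5 \sqrt{2} \omega \left(1 + i\right)}}{4000} = \frac{3 \pi e^{- 5 \sqrt{2} \omega} \sin{\left(5 \sqrt{2} \omega + \frac{\pi}{4} \right)}}{1000}

Case ω < 0 (upper half-plane, counterclockwise contour ⇒ F(ω) = +2πi·ΣRes):
  Res_{z = 5 \sqrt{2} + 5 \sqrt{2} i} g(z) = \frac{3 \sqrt{2} i \left(-1 + i\right) e^{5 \sqrt{2} \omega \left(1 - i\right)}}{8000}
  Res_{z = - 5 \sqrt{2} + 5 \sqrt{2} i} g(z) = \frac{3 \sqrt{2} \left(1 - i\right) e^{5 \sqrt{2} \omega \left(1 + i\right)}}{8000}
  F(ω) = 2πi·ΣRes = - \frac{3 \sqrt{2} i \pi \left(i \left(1 - i\right) e^{5 \sqrt{2} \omega \left(1 - i\right)} - \left(1 - i\right) e^{5 \sqrt{2} \omega \left(1 + i\right)}\right)}{4000} = \frac{3 \pi e^{5 \sqrt{2} \omega} \cos{\left(5 \sqrt{2} \omega + \frac{\pi}{4} \right)}}{1000}

Both cases combine into a single formula in |ω|:

F(ω) = \frac{3 \pi e^{- 5 \sqrt{2} \left|{\omega}\right|} \sin{\left(5 \sqrt{2} \left|{\omega}\right| + \frac{\pi}{4} \right)}}{1000}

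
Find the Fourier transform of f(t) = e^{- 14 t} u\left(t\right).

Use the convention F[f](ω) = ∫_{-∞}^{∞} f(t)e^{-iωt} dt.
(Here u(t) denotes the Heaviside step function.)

F(ω) = \frac{1}{i \omega + 14}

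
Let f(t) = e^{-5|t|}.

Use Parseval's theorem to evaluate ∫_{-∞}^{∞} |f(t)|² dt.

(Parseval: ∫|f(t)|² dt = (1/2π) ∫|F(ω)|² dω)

∫|f(t)|² dt = \frac{1}{5}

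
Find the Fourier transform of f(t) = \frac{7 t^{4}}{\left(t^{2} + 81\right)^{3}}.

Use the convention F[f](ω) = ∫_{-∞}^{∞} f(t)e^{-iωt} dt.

F(ω) = \frac{7 \pi \left(27 \omega^{2} - 15 \left|{\omega}\right| + 1\right) e^{- 9 \left|{\omega}\right|}}{24}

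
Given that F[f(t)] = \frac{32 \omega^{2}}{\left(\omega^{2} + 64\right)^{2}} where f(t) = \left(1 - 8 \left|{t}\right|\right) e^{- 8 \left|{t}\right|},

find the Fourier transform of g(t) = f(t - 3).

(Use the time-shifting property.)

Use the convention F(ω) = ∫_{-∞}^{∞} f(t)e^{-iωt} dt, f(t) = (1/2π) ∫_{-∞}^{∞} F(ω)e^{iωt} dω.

F[g](ω) = \frac{32 \omega^{2} e^{- 3 i \omega}}{\left(\omega^{2} + 64\right)^{2}}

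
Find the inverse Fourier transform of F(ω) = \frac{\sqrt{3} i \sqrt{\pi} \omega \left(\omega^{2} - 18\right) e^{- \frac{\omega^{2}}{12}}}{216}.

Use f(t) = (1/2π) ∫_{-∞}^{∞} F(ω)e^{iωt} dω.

f(t) = 3 t^{3} e^{- 3 t^{2}}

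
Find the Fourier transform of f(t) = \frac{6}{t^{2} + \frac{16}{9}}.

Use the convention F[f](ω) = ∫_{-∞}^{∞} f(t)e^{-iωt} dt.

F(ω) = \frac{9 \pi e^{- \frac{4 \left|{\omega}\right|}{3}}}{2}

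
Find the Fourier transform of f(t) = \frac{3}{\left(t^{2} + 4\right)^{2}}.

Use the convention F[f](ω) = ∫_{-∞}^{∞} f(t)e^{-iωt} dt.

F(ω) = \frac{3 \pi \left(2 \left|{\omega}\right| + 1\right) e^{- 2 \left|{\omega}\right|}}{16}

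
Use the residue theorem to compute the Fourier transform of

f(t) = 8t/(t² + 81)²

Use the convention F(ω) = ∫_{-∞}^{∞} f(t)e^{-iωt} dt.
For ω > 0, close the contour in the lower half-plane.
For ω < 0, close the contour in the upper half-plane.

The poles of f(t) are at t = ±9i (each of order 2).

Let g(z) = f(z)e^{-iωz}; for large |z| the factor e^{-iωz} decays in the lower half-plane when ω > 0 and in the upper half-plane when ω < 0.

Case ω > 0 (lower half-plane, clockwise contour ⇒ F(ω) = -2πi·ΣRes):
  Res_{z = - 9 i} g(z) = \frac{2 \omega e^{- 9 \omega}}{9} (pole of order 2)
  F(ω) = -2πi·ΣRes = - \frac{4 i \pi \omega e^{- 9 \omega}}{9}

Case ω < 0 (upper half-plane, counterclockwise contour ⇒ F(ω) = +2πi·ΣRes):
  Res_{z = 9 i} g(z) = - \frac{2 \omega e^{9 \omega}}{9} (pole of order 2)
  F(ω) = 2πi·ΣRes = - \frac{4 i \pi \omega e^{9 \omega}}{9}

Both cases combine into a single formula in |ω|:

F(ω) = - \frac{4 i \pi \omega e^{- 9 \left|{\omega}\right|}}{9}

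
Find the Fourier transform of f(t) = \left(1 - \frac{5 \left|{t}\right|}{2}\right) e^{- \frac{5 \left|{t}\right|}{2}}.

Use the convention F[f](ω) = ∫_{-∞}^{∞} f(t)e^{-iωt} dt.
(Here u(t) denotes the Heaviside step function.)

F(ω) = \frac{160 \omega^{2}}{\left(4 \omega^{2} + 25\right)^{2}}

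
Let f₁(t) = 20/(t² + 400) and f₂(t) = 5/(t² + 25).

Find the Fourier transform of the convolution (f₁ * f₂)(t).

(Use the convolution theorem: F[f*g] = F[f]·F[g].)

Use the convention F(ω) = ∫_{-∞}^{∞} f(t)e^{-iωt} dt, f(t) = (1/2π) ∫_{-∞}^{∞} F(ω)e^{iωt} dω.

F[f₁*f₂](ω) = \pi^{2} e^{- 25 \left|{\omega}\right|}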